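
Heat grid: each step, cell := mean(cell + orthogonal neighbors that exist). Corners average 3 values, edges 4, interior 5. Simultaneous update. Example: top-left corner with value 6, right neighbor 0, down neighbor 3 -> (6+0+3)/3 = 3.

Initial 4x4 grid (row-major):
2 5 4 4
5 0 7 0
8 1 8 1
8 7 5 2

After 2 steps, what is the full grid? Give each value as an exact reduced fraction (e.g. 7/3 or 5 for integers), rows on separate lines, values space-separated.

After step 1:
  4 11/4 5 8/3
  15/4 18/5 19/5 3
  11/2 24/5 22/5 11/4
  23/3 21/4 11/2 8/3
After step 2:
  7/2 307/80 853/240 32/9
  337/80 187/50 99/25 733/240
  1303/240 471/100 17/4 769/240
  221/36 1393/240 1069/240 131/36

Answer: 7/2 307/80 853/240 32/9
337/80 187/50 99/25 733/240
1303/240 471/100 17/4 769/240
221/36 1393/240 1069/240 131/36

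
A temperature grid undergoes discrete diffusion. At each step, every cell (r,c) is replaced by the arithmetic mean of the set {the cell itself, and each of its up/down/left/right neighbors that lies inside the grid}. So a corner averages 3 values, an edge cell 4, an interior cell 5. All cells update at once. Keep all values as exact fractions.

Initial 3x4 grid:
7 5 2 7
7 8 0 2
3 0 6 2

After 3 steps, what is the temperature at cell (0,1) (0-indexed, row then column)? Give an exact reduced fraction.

Step 1: cell (0,1) = 11/2
Step 2: cell (0,1) = 29/6
Step 3: cell (0,1) = 17683/3600
Full grid after step 3:
  2281/432 17683/3600 6919/1800 7711/2160
  73217/14400 12659/3000 1859/500 5003/1600
  935/216 28841/7200 22601/7200 1679/540

Answer: 17683/3600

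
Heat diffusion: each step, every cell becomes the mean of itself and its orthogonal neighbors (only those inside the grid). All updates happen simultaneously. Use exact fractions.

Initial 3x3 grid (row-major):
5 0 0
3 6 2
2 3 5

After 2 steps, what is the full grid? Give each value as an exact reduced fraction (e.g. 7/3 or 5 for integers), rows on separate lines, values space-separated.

Answer: 113/36 533/240 20/9
91/30 84/25 201/80
32/9 16/5 127/36

Derivation:
After step 1:
  8/3 11/4 2/3
  4 14/5 13/4
  8/3 4 10/3
After step 2:
  113/36 533/240 20/9
  91/30 84/25 201/80
  32/9 16/5 127/36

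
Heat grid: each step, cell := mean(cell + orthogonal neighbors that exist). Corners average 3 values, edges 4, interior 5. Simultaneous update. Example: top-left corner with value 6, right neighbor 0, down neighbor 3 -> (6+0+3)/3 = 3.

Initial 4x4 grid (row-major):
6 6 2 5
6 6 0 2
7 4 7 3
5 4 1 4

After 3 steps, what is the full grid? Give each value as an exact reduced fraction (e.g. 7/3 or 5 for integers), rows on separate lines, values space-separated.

Answer: 319/60 3801/800 8731/2400 2353/720
13133/2400 571/125 7651/2000 937/300
7339/1440 28331/6000 5413/1500 311/90
10841/2160 1537/360 1391/360 89/27

Derivation:
After step 1:
  6 5 13/4 3
  25/4 22/5 17/5 5/2
  11/2 28/5 3 4
  16/3 7/2 4 8/3
After step 2:
  23/4 373/80 293/80 35/12
  443/80 493/100 331/100 129/40
  1361/240 22/5 4 73/24
  43/9 553/120 79/24 32/9
After step 3:
  319/60 3801/800 8731/2400 2353/720
  13133/2400 571/125 7651/2000 937/300
  7339/1440 28331/6000 5413/1500 311/90
  10841/2160 1537/360 1391/360 89/27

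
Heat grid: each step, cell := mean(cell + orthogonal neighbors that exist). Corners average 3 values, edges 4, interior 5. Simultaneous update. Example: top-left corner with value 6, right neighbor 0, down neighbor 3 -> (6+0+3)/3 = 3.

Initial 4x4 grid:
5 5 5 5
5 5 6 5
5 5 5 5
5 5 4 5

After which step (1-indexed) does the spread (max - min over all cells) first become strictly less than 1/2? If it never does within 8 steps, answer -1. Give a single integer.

Step 1: max=21/4, min=14/3, spread=7/12
Step 2: max=259/50, min=115/24, spread=233/600
  -> spread < 1/2 first at step 2
Step 3: max=12343/2400, min=2099/432, spread=6137/21600
Step 4: max=55379/10800, min=317437/64800, spread=14837/64800
Step 5: max=330817/64800, min=7978459/1620000, spread=48661/270000
Step 6: max=49491893/9720000, min=96108043/19440000, spread=35503/240000
Step 7: max=1480649627/291600000, min=7226763343/1458000000, spread=7353533/60750000
Step 8: max=44328706229/8748000000, min=434557179269/87480000000, spread=2909961007/29160000000

Answer: 2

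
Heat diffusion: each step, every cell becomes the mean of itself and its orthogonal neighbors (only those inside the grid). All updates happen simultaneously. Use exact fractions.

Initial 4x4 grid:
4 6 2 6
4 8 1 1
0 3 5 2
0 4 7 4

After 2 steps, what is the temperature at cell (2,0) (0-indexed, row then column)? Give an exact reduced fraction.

Step 1: cell (2,0) = 7/4
Step 2: cell (2,0) = 133/48
Full grid after step 2:
  41/9 1069/240 303/80 37/12
  889/240 104/25 353/100 119/40
  133/48 69/20 19/5 403/120
  79/36 83/24 493/120 37/9

Answer: 133/48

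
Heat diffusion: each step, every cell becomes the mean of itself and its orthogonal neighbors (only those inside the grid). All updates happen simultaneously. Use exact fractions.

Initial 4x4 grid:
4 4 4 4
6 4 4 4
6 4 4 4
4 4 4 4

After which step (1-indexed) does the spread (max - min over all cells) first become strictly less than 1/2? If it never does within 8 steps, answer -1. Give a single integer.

Step 1: max=5, min=4, spread=1
Step 2: max=143/30, min=4, spread=23/30
Step 3: max=4151/900, min=4, spread=551/900
Step 4: max=24463/5400, min=908/225, spread=2671/5400
  -> spread < 1/2 first at step 4
Step 5: max=3622427/810000, min=182743/45000, spread=333053/810000
Step 6: max=107673743/24300000, min=275773/67500, spread=8395463/24300000
Step 7: max=3206987951/729000000, min=55473007/13500000, spread=211445573/729000000
Step 8: max=3826348547/874800000, min=2509076147/607500000, spread=5331972383/21870000000

Answer: 4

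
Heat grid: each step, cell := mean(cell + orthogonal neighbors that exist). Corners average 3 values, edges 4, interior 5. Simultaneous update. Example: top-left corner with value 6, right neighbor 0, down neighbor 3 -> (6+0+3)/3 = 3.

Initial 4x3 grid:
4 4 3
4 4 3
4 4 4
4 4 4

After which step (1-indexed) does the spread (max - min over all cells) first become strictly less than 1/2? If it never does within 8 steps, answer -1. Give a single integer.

Answer: 2

Derivation:
Step 1: max=4, min=10/3, spread=2/3
Step 2: max=4, min=127/36, spread=17/36
  -> spread < 1/2 first at step 2
Step 3: max=4, min=488/135, spread=52/135
Step 4: max=7153/1800, min=477151/129600, spread=7573/25920
Step 5: max=106783/27000, min=28934999/7776000, spread=363701/1555200
Step 6: max=2832587/720000, min=1750386001/466560000, spread=681043/3732480
Step 7: max=761717911/194400000, min=105605062859/27993600000, spread=163292653/1119744000
Step 8: max=22770860837/5832000000, min=6363636115681/1679616000000, spread=1554974443/13436928000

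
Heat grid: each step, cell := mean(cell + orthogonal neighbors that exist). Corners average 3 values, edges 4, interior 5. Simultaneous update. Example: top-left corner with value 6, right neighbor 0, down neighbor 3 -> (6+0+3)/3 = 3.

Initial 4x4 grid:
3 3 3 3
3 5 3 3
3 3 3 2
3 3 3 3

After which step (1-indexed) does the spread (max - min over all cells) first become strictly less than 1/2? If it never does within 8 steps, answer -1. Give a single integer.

Answer: 4

Derivation:
Step 1: max=7/2, min=8/3, spread=5/6
Step 2: max=86/25, min=329/120, spread=419/600
Step 3: max=3967/1200, min=3029/1080, spread=5413/10800
Step 4: max=17771/5400, min=93563/32400, spread=13063/32400
  -> spread < 1/2 first at step 4
Step 5: max=526247/162000, min=2828009/972000, spread=329473/972000
Step 6: max=1966237/607500, min=86024093/29160000, spread=8355283/29160000
Step 7: max=468115457/145800000, min=2598061949/874800000, spread=210630793/874800000
Step 8: max=6987836263/2187000000, min=78539024153/26244000000, spread=5315011003/26244000000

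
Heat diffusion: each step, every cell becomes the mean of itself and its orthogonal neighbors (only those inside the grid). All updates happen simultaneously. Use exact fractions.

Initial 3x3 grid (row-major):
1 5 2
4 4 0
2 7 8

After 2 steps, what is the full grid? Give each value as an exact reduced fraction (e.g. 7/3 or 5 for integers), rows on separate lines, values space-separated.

Answer: 109/36 19/6 53/18
173/48 37/10 89/24
37/9 223/48 55/12

Derivation:
After step 1:
  10/3 3 7/3
  11/4 4 7/2
  13/3 21/4 5
After step 2:
  109/36 19/6 53/18
  173/48 37/10 89/24
  37/9 223/48 55/12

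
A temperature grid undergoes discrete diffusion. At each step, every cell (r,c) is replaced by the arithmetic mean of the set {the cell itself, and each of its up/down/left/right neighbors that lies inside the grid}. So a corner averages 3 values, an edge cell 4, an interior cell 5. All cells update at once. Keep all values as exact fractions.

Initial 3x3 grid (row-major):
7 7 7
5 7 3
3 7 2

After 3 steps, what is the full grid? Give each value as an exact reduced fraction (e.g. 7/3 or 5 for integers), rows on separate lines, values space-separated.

After step 1:
  19/3 7 17/3
  11/2 29/5 19/4
  5 19/4 4
After step 2:
  113/18 31/5 209/36
  679/120 139/25 1213/240
  61/12 391/80 9/2
After step 3:
  6529/1080 7153/1200 12283/2160
  40643/7200 684/125 75311/14400
  3751/720 24037/4800 1733/360

Answer: 6529/1080 7153/1200 12283/2160
40643/7200 684/125 75311/14400
3751/720 24037/4800 1733/360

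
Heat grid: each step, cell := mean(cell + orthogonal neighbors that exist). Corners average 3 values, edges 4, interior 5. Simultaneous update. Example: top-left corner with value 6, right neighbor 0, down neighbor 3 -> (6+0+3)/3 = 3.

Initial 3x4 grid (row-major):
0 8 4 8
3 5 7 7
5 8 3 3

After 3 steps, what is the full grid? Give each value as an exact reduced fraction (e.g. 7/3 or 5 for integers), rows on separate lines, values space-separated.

After step 1:
  11/3 17/4 27/4 19/3
  13/4 31/5 26/5 25/4
  16/3 21/4 21/4 13/3
After step 2:
  67/18 313/60 169/30 58/9
  369/80 483/100 593/100 1327/240
  83/18 661/120 601/120 95/18
After step 3:
  9757/2160 8731/1800 10451/1800 12677/2160
  21331/4800 10439/2000 32317/6000 83453/14400
  10607/2160 8981/1800 1222/225 11387/2160

Answer: 9757/2160 8731/1800 10451/1800 12677/2160
21331/4800 10439/2000 32317/6000 83453/14400
10607/2160 8981/1800 1222/225 11387/2160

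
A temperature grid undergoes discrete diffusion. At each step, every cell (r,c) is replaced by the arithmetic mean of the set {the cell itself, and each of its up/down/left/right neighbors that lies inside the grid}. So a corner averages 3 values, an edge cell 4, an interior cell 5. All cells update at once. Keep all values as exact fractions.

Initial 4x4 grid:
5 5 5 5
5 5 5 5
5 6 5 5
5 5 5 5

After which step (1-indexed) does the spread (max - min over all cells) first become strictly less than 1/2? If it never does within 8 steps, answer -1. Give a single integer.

Answer: 1

Derivation:
Step 1: max=21/4, min=5, spread=1/4
  -> spread < 1/2 first at step 1
Step 2: max=261/50, min=5, spread=11/50
Step 3: max=12367/2400, min=5, spread=367/2400
Step 4: max=55571/10800, min=3013/600, spread=1337/10800
Step 5: max=1661669/324000, min=90469/18000, spread=33227/324000
Step 6: max=49814327/9720000, min=544049/108000, spread=849917/9720000
Step 7: max=1491714347/291600000, min=8168533/1620000, spread=21378407/291600000
Step 8: max=44706462371/8748000000, min=2453688343/486000000, spread=540072197/8748000000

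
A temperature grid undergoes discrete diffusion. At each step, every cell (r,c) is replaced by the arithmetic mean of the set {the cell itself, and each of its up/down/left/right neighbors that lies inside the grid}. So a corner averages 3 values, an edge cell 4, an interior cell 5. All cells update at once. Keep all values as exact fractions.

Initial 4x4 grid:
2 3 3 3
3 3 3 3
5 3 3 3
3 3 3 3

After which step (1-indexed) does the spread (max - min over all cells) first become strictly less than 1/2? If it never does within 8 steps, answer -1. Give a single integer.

Step 1: max=11/3, min=8/3, spread=1
Step 2: max=829/240, min=137/48, spread=3/5
Step 3: max=7279/2160, min=21169/7200, spread=9283/21600
  -> spread < 1/2 first at step 3
Step 4: max=212989/64800, min=641563/216000, spread=205201/648000
Step 5: max=6321367/1944000, min=6442303/2160000, spread=5232943/19440000
Step 6: max=187386433/58320000, min=19373701/6480000, spread=3255781/14580000
Step 7: max=5579064679/1749600000, min=23331659/7776000, spread=82360351/437400000
Step 8: max=166240411489/52488000000, min=1169941483/388800000, spread=2074577821/13122000000

Answer: 3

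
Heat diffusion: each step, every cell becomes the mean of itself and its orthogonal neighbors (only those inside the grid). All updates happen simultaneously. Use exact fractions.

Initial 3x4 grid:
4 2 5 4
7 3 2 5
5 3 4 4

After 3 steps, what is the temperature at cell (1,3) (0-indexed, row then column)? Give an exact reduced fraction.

Answer: 18353/4800

Derivation:
Step 1: cell (1,3) = 15/4
Step 2: cell (1,3) = 331/80
Step 3: cell (1,3) = 18353/4800
Full grid after step 3:
  4387/1080 27827/7200 26647/7200 4259/1080
  60859/14400 11503/3000 3811/1000 18353/4800
  3053/720 599/150 13411/3600 8423/2160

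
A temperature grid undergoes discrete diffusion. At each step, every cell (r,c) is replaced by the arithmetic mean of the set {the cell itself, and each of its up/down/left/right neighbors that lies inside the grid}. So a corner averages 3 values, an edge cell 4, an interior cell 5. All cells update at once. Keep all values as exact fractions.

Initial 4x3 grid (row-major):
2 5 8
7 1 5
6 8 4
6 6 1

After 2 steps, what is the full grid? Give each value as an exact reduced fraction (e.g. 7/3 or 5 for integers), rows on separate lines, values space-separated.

After step 1:
  14/3 4 6
  4 26/5 9/2
  27/4 5 9/2
  6 21/4 11/3
After step 2:
  38/9 149/30 29/6
  1237/240 227/50 101/20
  87/16 267/50 53/12
  6 239/48 161/36

Answer: 38/9 149/30 29/6
1237/240 227/50 101/20
87/16 267/50 53/12
6 239/48 161/36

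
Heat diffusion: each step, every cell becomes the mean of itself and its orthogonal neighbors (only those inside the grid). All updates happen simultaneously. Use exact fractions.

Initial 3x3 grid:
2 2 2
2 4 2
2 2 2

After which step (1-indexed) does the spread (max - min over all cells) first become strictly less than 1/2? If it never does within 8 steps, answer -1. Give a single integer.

Step 1: max=5/2, min=2, spread=1/2
Step 2: max=62/25, min=89/40, spread=51/200
  -> spread < 1/2 first at step 2
Step 3: max=5623/2400, min=407/180, spread=589/7200
Step 4: max=34943/15000, min=329081/144000, spread=31859/720000
Step 5: max=19971607/8640000, min=2064721/900000, spread=751427/43200000
Step 6: max=124634687/54000000, min=1191863129/518400000, spread=23149331/2592000000
Step 7: max=71690654263/31104000000, min=7454931889/3240000000, spread=616540643/155520000000
Step 8: max=447912453983/194400000000, min=4296412008761/1866240000000, spread=17737747379/9331200000000

Answer: 2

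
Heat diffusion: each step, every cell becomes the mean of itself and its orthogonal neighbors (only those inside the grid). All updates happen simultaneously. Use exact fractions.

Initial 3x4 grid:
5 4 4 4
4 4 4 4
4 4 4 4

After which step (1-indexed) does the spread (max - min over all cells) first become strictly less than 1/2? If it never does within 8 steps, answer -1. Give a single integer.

Answer: 1

Derivation:
Step 1: max=13/3, min=4, spread=1/3
  -> spread < 1/2 first at step 1
Step 2: max=77/18, min=4, spread=5/18
Step 3: max=905/216, min=4, spread=41/216
Step 4: max=107897/25920, min=4, spread=4217/25920
Step 5: max=6429949/1555200, min=28879/7200, spread=38417/311040
Step 6: max=384448211/93312000, min=578597/144000, spread=1903471/18662400
Step 7: max=22995869089/5598720000, min=17395759/4320000, spread=18038617/223948800
Step 8: max=1376960982851/335923200000, min=1568126759/388800000, spread=883978523/13436928000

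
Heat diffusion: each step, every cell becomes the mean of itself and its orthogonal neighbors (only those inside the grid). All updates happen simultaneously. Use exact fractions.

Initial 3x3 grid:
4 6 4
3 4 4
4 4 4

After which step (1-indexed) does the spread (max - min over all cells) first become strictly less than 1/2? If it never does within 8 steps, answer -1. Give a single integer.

Answer: 3

Derivation:
Step 1: max=14/3, min=11/3, spread=1
Step 2: max=177/40, min=137/36, spread=223/360
Step 3: max=4691/1080, min=8467/2160, spread=61/144
  -> spread < 1/2 first at step 3
Step 4: max=276307/64800, min=514289/129600, spread=511/1728
Step 5: max=16436279/3888000, min=31256683/7776000, spread=4309/20736
Step 6: max=978154063/233280000, min=1888255001/466560000, spread=36295/248832
Step 7: max=58407555611/13996800000, min=113948489347/27993600000, spread=305773/2985984
Step 8: max=3491013952267/839808000000, min=6861280201409/1679616000000, spread=2575951/35831808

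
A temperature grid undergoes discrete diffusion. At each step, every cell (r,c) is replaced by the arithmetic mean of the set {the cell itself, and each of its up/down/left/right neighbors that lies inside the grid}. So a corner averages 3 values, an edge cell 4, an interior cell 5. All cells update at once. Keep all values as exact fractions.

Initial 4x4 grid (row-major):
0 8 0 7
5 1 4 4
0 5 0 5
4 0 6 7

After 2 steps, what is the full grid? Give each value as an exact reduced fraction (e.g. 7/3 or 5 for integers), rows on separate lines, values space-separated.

After step 1:
  13/3 9/4 19/4 11/3
  3/2 23/5 9/5 5
  7/2 6/5 4 4
  4/3 15/4 13/4 6
After step 2:
  97/36 239/60 187/60 161/36
  209/60 227/100 403/100 217/60
  113/60 341/100 57/20 19/4
  103/36 143/60 17/4 53/12

Answer: 97/36 239/60 187/60 161/36
209/60 227/100 403/100 217/60
113/60 341/100 57/20 19/4
103/36 143/60 17/4 53/12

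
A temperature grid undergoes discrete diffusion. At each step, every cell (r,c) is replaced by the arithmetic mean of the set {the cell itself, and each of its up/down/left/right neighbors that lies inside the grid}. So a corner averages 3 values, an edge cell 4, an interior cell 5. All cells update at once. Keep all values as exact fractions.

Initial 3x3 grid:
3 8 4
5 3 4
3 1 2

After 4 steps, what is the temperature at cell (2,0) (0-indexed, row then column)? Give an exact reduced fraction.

Step 1: cell (2,0) = 3
Step 2: cell (2,0) = 35/12
Step 3: cell (2,0) = 2369/720
Step 4: cell (2,0) = 48101/14400
Full grid after step 4:
  134521/32400 1822889/432000 526909/129600
  1649389/432000 221081/60000 3204403/864000
  48101/14400 2857403/864000 209267/64800

Answer: 48101/14400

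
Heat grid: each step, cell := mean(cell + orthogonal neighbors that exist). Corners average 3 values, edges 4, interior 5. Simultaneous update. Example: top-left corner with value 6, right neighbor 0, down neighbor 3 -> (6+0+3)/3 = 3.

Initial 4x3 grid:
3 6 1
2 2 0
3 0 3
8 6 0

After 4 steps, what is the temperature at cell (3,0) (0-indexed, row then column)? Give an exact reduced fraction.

Answer: 110729/32400

Derivation:
Step 1: cell (3,0) = 17/3
Step 2: cell (3,0) = 149/36
Step 3: cell (3,0) = 8233/2160
Step 4: cell (3,0) = 110729/32400
Full grid after step 4:
  182593/64800 182447/72000 149243/64800
  621451/216000 25761/10000 477701/216000
  693631/216000 497323/180000 175627/72000
  110729/32400 1355417/432000 1207/450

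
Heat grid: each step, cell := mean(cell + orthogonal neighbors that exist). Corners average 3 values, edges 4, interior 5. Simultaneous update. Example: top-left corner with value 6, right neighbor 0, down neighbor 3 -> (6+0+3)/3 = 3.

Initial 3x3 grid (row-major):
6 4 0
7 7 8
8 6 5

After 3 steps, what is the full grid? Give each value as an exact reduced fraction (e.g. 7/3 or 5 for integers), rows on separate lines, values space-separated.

After step 1:
  17/3 17/4 4
  7 32/5 5
  7 13/2 19/3
After step 2:
  203/36 1219/240 53/12
  391/60 583/100 163/30
  41/6 787/120 107/18
After step 3:
  12409/2160 75473/14400 3583/720
  22337/3600 11767/2000 9731/1800
  2389/360 45299/7200 6457/1080

Answer: 12409/2160 75473/14400 3583/720
22337/3600 11767/2000 9731/1800
2389/360 45299/7200 6457/1080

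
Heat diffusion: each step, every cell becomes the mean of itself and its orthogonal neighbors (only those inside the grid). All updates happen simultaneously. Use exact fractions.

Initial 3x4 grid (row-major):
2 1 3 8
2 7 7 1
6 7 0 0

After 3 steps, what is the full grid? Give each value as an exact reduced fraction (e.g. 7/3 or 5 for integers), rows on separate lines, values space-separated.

Answer: 7633/2160 13277/3600 4769/1200 167/45
57293/14400 24517/6000 10981/3000 12577/3600
3181/720 623/150 6491/1800 3133/1080

Derivation:
After step 1:
  5/3 13/4 19/4 4
  17/4 24/5 18/5 4
  5 5 7/2 1/3
After step 2:
  55/18 217/60 39/10 17/4
  943/240 209/50 413/100 179/60
  19/4 183/40 373/120 47/18
After step 3:
  7633/2160 13277/3600 4769/1200 167/45
  57293/14400 24517/6000 10981/3000 12577/3600
  3181/720 623/150 6491/1800 3133/1080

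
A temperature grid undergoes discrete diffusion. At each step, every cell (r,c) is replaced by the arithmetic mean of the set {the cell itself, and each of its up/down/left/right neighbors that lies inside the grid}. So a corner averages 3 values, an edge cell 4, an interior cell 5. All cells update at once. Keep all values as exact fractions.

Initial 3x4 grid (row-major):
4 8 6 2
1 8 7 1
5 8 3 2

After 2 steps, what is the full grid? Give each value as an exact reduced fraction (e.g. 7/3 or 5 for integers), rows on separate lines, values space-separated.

Answer: 46/9 1379/240 81/16 47/12
199/40 142/25 503/100 13/4
91/18 331/60 9/2 10/3

Derivation:
After step 1:
  13/3 13/2 23/4 3
  9/2 32/5 5 3
  14/3 6 5 2
After step 2:
  46/9 1379/240 81/16 47/12
  199/40 142/25 503/100 13/4
  91/18 331/60 9/2 10/3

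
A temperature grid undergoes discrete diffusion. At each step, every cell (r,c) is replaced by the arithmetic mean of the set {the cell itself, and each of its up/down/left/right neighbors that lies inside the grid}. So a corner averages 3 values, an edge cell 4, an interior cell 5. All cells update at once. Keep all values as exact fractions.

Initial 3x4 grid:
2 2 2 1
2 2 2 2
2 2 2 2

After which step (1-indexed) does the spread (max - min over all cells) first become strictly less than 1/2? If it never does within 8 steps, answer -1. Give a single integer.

Step 1: max=2, min=5/3, spread=1/3
  -> spread < 1/2 first at step 1
Step 2: max=2, min=31/18, spread=5/18
Step 3: max=2, min=391/216, spread=41/216
Step 4: max=2, min=47623/25920, spread=4217/25920
Step 5: max=14321/7200, min=2901251/1555200, spread=38417/311040
Step 6: max=285403/144000, min=175423789/93312000, spread=1903471/18662400
Step 7: max=8524241/4320000, min=10596450911/5598720000, spread=18038617/223948800
Step 8: max=764673241/388800000, min=638578217149/335923200000, spread=883978523/13436928000

Answer: 1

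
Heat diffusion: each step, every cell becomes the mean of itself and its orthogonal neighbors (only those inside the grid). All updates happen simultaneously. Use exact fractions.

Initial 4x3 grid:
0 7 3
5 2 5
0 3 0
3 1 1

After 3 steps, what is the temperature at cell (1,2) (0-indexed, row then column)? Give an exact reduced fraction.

Step 1: cell (1,2) = 5/2
Step 2: cell (1,2) = 283/80
Step 3: cell (1,2) = 6757/2400
Full grid after step 3:
  1229/360 1963/600 297/80
  1047/400 6381/2000 6757/2400
  4289/1800 3921/2000 16831/7200
  1831/1080 1123/600 3307/2160

Answer: 6757/2400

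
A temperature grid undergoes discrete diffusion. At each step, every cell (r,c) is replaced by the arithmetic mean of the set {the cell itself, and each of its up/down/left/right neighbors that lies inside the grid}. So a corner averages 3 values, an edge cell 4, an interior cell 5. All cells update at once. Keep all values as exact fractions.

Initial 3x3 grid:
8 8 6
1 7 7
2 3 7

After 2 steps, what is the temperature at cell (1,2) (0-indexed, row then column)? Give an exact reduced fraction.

Step 1: cell (1,2) = 27/4
Step 2: cell (1,2) = 1477/240
Full grid after step 2:
  209/36 1507/240 7
  521/120 569/100 1477/240
  15/4 1057/240 103/18

Answer: 1477/240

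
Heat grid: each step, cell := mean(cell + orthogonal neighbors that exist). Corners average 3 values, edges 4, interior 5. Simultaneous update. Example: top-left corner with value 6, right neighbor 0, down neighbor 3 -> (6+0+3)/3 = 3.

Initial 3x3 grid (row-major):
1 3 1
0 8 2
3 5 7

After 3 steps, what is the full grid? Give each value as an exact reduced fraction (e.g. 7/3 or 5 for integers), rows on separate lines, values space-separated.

After step 1:
  4/3 13/4 2
  3 18/5 9/2
  8/3 23/4 14/3
After step 2:
  91/36 611/240 13/4
  53/20 201/50 443/120
  137/36 1001/240 179/36
After step 3:
  5561/2160 44437/14400 253/80
  3901/1200 10247/3000 28681/7200
  7651/2160 61087/14400 9241/2160

Answer: 5561/2160 44437/14400 253/80
3901/1200 10247/3000 28681/7200
7651/2160 61087/14400 9241/2160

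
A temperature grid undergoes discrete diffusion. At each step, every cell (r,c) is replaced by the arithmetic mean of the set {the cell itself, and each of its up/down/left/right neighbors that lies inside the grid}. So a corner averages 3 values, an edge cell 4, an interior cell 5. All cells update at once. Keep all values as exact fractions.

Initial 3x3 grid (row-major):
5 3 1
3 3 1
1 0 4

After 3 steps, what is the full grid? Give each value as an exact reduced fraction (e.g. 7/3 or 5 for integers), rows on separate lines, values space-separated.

After step 1:
  11/3 3 5/3
  3 2 9/4
  4/3 2 5/3
After step 2:
  29/9 31/12 83/36
  5/2 49/20 91/48
  19/9 7/4 71/36
After step 3:
  299/108 1901/720 977/432
  617/240 2683/1200 6209/2880
  229/108 497/240 809/432

Answer: 299/108 1901/720 977/432
617/240 2683/1200 6209/2880
229/108 497/240 809/432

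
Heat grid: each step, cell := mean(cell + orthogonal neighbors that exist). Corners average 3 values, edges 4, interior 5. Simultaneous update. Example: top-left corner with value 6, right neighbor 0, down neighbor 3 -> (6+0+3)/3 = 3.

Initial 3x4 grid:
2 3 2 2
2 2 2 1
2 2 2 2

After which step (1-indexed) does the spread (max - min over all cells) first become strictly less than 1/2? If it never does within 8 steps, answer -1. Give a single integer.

Step 1: max=7/3, min=5/3, spread=2/3
Step 2: max=271/120, min=413/240, spread=43/80
Step 3: max=2371/1080, min=3883/2160, spread=859/2160
  -> spread < 1/2 first at step 3
Step 4: max=13853/6480, min=48229/25920, spread=7183/25920
Step 5: max=412331/194400, min=2920271/1555200, spread=378377/1555200
Step 6: max=1525771/729000, min=177924133/93312000, spread=3474911/18662400
Step 7: max=727071817/349920000, min=10761138767/5598720000, spread=174402061/1119744000
Step 8: max=21646436509/10497600000, min=651009376813/335923200000, spread=1667063659/13436928000

Answer: 3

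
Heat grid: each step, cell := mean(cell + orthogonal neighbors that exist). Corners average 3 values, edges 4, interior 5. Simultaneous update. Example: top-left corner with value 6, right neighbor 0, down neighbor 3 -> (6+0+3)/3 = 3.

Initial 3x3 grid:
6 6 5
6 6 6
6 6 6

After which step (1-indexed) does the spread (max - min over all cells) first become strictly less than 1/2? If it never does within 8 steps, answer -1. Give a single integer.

Answer: 1

Derivation:
Step 1: max=6, min=17/3, spread=1/3
  -> spread < 1/2 first at step 1
Step 2: max=6, min=103/18, spread=5/18
Step 3: max=6, min=1255/216, spread=41/216
Step 4: max=2149/360, min=75629/12960, spread=347/2592
Step 5: max=21443/3600, min=4558663/777600, spread=2921/31104
Step 6: max=2566517/432000, min=274107461/46656000, spread=24611/373248
Step 7: max=57663259/9720000, min=16477437967/2799360000, spread=207329/4478976
Step 8: max=3071598401/518400000, min=989739647549/167961600000, spread=1746635/53747712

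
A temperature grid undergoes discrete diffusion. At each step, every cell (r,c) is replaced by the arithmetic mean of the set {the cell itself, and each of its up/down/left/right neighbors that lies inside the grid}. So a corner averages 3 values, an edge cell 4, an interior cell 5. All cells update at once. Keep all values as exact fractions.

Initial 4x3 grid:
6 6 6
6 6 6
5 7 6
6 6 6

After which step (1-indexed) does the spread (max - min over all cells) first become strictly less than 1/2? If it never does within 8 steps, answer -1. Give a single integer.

Answer: 2

Derivation:
Step 1: max=25/4, min=17/3, spread=7/12
Step 2: max=37/6, min=281/48, spread=5/16
  -> spread < 1/2 first at step 2
Step 3: max=14689/2400, min=641/108, spread=4001/21600
Step 4: max=29207/4800, min=1288759/216000, spread=6389/54000
Step 5: max=363881/60000, min=100972/16875, spread=1753/21600
Step 6: max=941176693/155520000, min=233074517/38880000, spread=71029/1244160
Step 7: max=23491847473/3888000000, min=5834507587/972000000, spread=410179/10368000
Step 8: max=3380187419933/559872000000, min=840764386577/139968000000, spread=45679663/1492992000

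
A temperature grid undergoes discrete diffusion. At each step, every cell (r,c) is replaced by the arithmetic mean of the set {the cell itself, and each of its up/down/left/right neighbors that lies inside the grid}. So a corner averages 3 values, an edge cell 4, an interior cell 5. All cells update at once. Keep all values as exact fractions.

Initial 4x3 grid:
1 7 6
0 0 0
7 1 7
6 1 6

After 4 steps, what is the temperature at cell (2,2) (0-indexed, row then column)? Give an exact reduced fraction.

Answer: 753631/216000

Derivation:
Step 1: cell (2,2) = 7/2
Step 2: cell (2,2) = 877/240
Step 3: cell (2,2) = 24793/7200
Step 4: cell (2,2) = 753631/216000
Full grid after step 4:
  185143/64800 430049/144000 52067/16200
  78287/27000 30771/10000 698171/216000
  176689/54000 298339/90000 753631/216000
  229843/64800 1583617/432000 118859/32400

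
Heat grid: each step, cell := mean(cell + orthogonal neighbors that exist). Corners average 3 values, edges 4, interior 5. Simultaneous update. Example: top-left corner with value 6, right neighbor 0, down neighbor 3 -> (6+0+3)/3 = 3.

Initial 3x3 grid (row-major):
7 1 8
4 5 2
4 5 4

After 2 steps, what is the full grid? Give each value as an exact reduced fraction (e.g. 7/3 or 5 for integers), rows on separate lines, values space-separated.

Answer: 19/4 979/240 41/9
251/60 229/50 929/240
83/18 159/40 155/36

Derivation:
After step 1:
  4 21/4 11/3
  5 17/5 19/4
  13/3 9/2 11/3
After step 2:
  19/4 979/240 41/9
  251/60 229/50 929/240
  83/18 159/40 155/36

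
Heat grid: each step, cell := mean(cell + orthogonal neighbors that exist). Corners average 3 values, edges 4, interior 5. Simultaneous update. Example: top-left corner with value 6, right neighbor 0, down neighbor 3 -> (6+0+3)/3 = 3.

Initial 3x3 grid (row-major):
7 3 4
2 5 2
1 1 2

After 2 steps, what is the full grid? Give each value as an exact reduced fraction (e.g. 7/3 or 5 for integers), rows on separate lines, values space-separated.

After step 1:
  4 19/4 3
  15/4 13/5 13/4
  4/3 9/4 5/3
After step 2:
  25/6 287/80 11/3
  701/240 83/25 631/240
  22/9 157/80 43/18

Answer: 25/6 287/80 11/3
701/240 83/25 631/240
22/9 157/80 43/18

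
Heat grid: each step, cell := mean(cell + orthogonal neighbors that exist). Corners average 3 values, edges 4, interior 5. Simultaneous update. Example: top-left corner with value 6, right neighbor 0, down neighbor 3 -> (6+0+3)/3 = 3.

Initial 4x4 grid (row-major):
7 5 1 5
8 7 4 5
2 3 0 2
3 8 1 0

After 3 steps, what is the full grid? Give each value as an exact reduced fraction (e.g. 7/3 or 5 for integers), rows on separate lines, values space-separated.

Answer: 11959/2160 35653/7200 30013/7200 3947/1080
9337/1800 221/48 2197/600 23233/7200
8081/1800 5831/1500 5863/2000 5843/2400
439/108 6161/1800 509/200 293/144

Derivation:
After step 1:
  20/3 5 15/4 11/3
  6 27/5 17/5 4
  4 4 2 7/4
  13/3 15/4 9/4 1
After step 2:
  53/9 1249/240 949/240 137/36
  331/60 119/25 371/100 769/240
  55/12 383/100 67/25 35/16
  145/36 43/12 9/4 5/3
After step 3:
  11959/2160 35653/7200 30013/7200 3947/1080
  9337/1800 221/48 2197/600 23233/7200
  8081/1800 5831/1500 5863/2000 5843/2400
  439/108 6161/1800 509/200 293/144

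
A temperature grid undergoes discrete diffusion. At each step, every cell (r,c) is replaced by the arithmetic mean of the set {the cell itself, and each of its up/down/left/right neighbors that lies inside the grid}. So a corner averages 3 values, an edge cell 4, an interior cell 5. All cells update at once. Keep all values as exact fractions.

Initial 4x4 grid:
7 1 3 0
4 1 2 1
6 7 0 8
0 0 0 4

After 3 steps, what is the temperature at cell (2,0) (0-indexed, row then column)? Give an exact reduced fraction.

Answer: 7819/2400

Derivation:
Step 1: cell (2,0) = 17/4
Step 2: cell (2,0) = 271/80
Step 3: cell (2,0) = 7819/2400
Full grid after step 3:
  511/144 3437/1200 8059/3600 2107/1080
  8459/2400 6081/2000 7027/3000 1103/450
  7819/2400 109/40 5483/2000 799/300
  953/360 6079/2400 1909/800 691/240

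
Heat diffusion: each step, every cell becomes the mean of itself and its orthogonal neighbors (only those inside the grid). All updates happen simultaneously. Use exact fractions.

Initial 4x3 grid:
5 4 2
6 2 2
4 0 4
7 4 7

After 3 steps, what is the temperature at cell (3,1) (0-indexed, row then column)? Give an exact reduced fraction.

Answer: 10007/2400

Derivation:
Step 1: cell (3,1) = 9/2
Step 2: cell (3,1) = 173/40
Step 3: cell (3,1) = 10007/2400
Full grid after step 3:
  2801/720 48677/14400 1627/540
  4631/1200 10169/3000 21811/7200
  1219/300 7371/2000 8377/2400
  779/180 10007/2400 319/80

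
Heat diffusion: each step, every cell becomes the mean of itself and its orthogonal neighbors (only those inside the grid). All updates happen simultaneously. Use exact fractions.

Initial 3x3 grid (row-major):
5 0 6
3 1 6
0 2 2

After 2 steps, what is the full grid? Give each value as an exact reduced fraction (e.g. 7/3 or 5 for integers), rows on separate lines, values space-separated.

Answer: 95/36 181/60 43/12
539/240 253/100 809/240
31/18 173/80 25/9

Derivation:
After step 1:
  8/3 3 4
  9/4 12/5 15/4
  5/3 5/4 10/3
After step 2:
  95/36 181/60 43/12
  539/240 253/100 809/240
  31/18 173/80 25/9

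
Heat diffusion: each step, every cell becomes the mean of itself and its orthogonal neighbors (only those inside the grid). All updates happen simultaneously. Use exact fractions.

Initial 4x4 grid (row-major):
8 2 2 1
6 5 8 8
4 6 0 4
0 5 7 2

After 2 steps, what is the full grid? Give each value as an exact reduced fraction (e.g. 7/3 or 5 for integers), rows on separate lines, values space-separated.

Answer: 46/9 547/120 473/120 73/18
1229/240 24/5 47/10 1021/240
67/16 229/50 103/25 217/48
23/6 15/4 13/3 34/9

Derivation:
After step 1:
  16/3 17/4 13/4 11/3
  23/4 27/5 23/5 21/4
  4 4 5 7/2
  3 9/2 7/2 13/3
After step 2:
  46/9 547/120 473/120 73/18
  1229/240 24/5 47/10 1021/240
  67/16 229/50 103/25 217/48
  23/6 15/4 13/3 34/9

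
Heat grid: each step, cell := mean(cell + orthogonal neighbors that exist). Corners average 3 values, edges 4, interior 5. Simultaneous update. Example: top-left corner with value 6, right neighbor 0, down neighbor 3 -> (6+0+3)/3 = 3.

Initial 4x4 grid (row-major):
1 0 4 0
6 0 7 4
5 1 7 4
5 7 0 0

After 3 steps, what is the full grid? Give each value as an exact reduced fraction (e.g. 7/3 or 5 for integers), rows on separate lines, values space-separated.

Answer: 5453/2160 9301/3600 2089/720 3407/1080
22697/7200 18707/6000 10133/3000 601/180
27601/7200 284/75 20567/6000 3049/900
229/54 27151/7200 24887/7200 6473/2160

Derivation:
After step 1:
  7/3 5/4 11/4 8/3
  3 14/5 22/5 15/4
  17/4 4 19/5 15/4
  17/3 13/4 7/2 4/3
After step 2:
  79/36 137/60 83/30 55/18
  743/240 309/100 7/2 437/120
  203/48 181/50 389/100 379/120
  79/18 197/48 713/240 103/36
After step 3:
  5453/2160 9301/3600 2089/720 3407/1080
  22697/7200 18707/6000 10133/3000 601/180
  27601/7200 284/75 20567/6000 3049/900
  229/54 27151/7200 24887/7200 6473/2160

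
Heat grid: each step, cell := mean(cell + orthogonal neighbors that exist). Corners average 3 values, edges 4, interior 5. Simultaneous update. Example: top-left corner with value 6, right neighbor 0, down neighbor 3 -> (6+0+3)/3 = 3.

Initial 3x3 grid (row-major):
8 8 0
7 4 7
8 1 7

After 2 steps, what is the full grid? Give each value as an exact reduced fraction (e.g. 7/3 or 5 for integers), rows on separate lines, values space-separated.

After step 1:
  23/3 5 5
  27/4 27/5 9/2
  16/3 5 5
After step 2:
  233/36 173/30 29/6
  503/80 533/100 199/40
  205/36 311/60 29/6

Answer: 233/36 173/30 29/6
503/80 533/100 199/40
205/36 311/60 29/6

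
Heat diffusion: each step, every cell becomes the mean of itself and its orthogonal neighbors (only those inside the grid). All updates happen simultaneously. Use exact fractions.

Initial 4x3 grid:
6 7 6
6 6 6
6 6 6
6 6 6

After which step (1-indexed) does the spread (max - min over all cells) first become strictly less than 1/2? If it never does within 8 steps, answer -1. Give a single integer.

Step 1: max=19/3, min=6, spread=1/3
  -> spread < 1/2 first at step 1
Step 2: max=1507/240, min=6, spread=67/240
Step 3: max=13397/2160, min=6, spread=437/2160
Step 4: max=5341531/864000, min=6009/1000, spread=29951/172800
Step 5: max=47871821/7776000, min=20329/3375, spread=206761/1555200
Step 6: max=19118595571/3110400000, min=32565671/5400000, spread=14430763/124416000
Step 7: max=1144851741689/186624000000, min=2609652727/432000000, spread=139854109/1492992000
Step 8: max=68607111890251/11197440000000, min=235131228977/38880000000, spread=7114543559/89579520000

Answer: 1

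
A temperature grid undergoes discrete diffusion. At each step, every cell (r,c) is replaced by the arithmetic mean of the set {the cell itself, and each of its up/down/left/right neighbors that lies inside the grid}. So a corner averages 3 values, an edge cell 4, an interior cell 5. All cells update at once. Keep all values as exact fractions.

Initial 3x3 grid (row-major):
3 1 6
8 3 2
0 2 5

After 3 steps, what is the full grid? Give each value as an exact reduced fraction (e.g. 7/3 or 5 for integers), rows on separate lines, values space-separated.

Answer: 2509/720 5461/1600 2419/720
24287/7200 19763/6000 247/75
1733/540 22637/7200 379/120

Derivation:
After step 1:
  4 13/4 3
  7/2 16/5 4
  10/3 5/2 3
After step 2:
  43/12 269/80 41/12
  421/120 329/100 33/10
  28/9 361/120 19/6
After step 3:
  2509/720 5461/1600 2419/720
  24287/7200 19763/6000 247/75
  1733/540 22637/7200 379/120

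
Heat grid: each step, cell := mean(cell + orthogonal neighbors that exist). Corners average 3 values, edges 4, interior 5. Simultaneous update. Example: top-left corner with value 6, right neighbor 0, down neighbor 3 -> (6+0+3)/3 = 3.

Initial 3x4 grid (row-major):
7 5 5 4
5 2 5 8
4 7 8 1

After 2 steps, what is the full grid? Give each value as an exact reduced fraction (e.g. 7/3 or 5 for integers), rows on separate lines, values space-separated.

After step 1:
  17/3 19/4 19/4 17/3
  9/2 24/5 28/5 9/2
  16/3 21/4 21/4 17/3
After step 2:
  179/36 599/120 623/120 179/36
  203/40 249/50 249/50 643/120
  181/36 619/120 653/120 185/36

Answer: 179/36 599/120 623/120 179/36
203/40 249/50 249/50 643/120
181/36 619/120 653/120 185/36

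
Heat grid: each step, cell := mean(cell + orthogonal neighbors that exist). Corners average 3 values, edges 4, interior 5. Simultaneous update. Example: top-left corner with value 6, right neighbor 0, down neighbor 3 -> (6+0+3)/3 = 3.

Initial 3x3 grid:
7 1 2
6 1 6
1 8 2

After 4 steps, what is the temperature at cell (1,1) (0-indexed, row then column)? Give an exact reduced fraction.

Answer: 443699/120000

Derivation:
Step 1: cell (1,1) = 22/5
Step 2: cell (1,1) = 333/100
Step 3: cell (1,1) = 7917/2000
Step 4: cell (1,1) = 443699/120000
Full grid after step 4:
  242209/64800 3193681/864000 74153/21600
  3465181/864000 443699/120000 3209681/864000
  172331/43200 216941/54000 487093/129600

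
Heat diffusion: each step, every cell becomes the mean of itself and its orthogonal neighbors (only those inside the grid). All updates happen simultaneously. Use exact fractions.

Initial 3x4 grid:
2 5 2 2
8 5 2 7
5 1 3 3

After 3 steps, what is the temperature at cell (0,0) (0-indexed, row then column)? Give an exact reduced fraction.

Answer: 3139/720

Derivation:
Step 1: cell (0,0) = 5
Step 2: cell (0,0) = 9/2
Step 3: cell (0,0) = 3139/720
Full grid after step 3:
  3139/720 379/96 5003/1440 7603/2160
  3169/720 293/75 721/200 331/96
  9187/2160 1117/288 4963/1440 7673/2160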